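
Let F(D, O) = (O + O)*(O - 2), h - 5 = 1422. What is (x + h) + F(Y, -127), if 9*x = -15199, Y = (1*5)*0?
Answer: 292538/9 ≈ 32504.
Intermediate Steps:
h = 1427 (h = 5 + 1422 = 1427)
Y = 0 (Y = 5*0 = 0)
F(D, O) = 2*O*(-2 + O) (F(D, O) = (2*O)*(-2 + O) = 2*O*(-2 + O))
x = -15199/9 (x = (1/9)*(-15199) = -15199/9 ≈ -1688.8)
(x + h) + F(Y, -127) = (-15199/9 + 1427) + 2*(-127)*(-2 - 127) = -2356/9 + 2*(-127)*(-129) = -2356/9 + 32766 = 292538/9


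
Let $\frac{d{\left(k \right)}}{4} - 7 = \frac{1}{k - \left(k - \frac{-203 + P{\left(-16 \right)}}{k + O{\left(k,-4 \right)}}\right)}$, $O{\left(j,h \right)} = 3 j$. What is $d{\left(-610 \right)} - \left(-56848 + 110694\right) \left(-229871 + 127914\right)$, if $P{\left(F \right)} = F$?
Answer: $\frac{1202304896110}{219} \approx 5.49 \cdot 10^{9}$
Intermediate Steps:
$d{\left(k \right)} = 28 - \frac{16 k}{219}$ ($d{\left(k \right)} = 28 + \frac{4}{k - \left(k - \frac{-203 - 16}{k + 3 k}\right)} = 28 + \frac{4}{k - \left(k + 219 \frac{1}{4 k}\right)} = 28 + \frac{4}{k - \left(k + 219 \cdot \frac{1}{4} \frac{1}{k}\right)} = 28 + \frac{4}{k - \left(k + \frac{219}{4 k}\right)} = 28 + \frac{4}{\left(- \frac{219}{4}\right) \frac{1}{k}} = 28 + 4 \left(- \frac{4 k}{219}\right) = 28 - \frac{16 k}{219}$)
$d{\left(-610 \right)} - \left(-56848 + 110694\right) \left(-229871 + 127914\right) = \left(28 - - \frac{9760}{219}\right) - \left(-56848 + 110694\right) \left(-229871 + 127914\right) = \left(28 + \frac{9760}{219}\right) - 53846 \left(-101957\right) = \frac{15892}{219} - -5489976622 = \frac{15892}{219} + 5489976622 = \frac{1202304896110}{219}$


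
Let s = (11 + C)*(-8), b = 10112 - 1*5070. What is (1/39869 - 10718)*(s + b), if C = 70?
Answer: -1877626244754/39869 ≈ -4.7095e+7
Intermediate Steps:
b = 5042 (b = 10112 - 5070 = 5042)
s = -648 (s = (11 + 70)*(-8) = 81*(-8) = -648)
(1/39869 - 10718)*(s + b) = (1/39869 - 10718)*(-648 + 5042) = (1/39869 - 10718)*4394 = -427315941/39869*4394 = -1877626244754/39869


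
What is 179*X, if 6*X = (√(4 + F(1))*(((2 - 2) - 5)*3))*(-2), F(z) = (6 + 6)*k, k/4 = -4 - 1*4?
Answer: 1790*I*√95 ≈ 17447.0*I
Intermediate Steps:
k = -32 (k = 4*(-4 - 1*4) = 4*(-4 - 4) = 4*(-8) = -32)
F(z) = -384 (F(z) = (6 + 6)*(-32) = 12*(-32) = -384)
X = 10*I*√95 (X = ((√(4 - 384)*(((2 - 2) - 5)*3))*(-2))/6 = ((√(-380)*((0 - 5)*3))*(-2))/6 = (((2*I*√95)*(-5*3))*(-2))/6 = (((2*I*√95)*(-15))*(-2))/6 = (-30*I*√95*(-2))/6 = (60*I*√95)/6 = 10*I*√95 ≈ 97.468*I)
179*X = 179*(10*I*√95) = 1790*I*√95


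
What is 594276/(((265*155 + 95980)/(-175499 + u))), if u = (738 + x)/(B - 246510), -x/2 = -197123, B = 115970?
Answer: -1134573635770212/1490929975 ≈ -7.6098e+5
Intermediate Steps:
x = 394246 (x = -2*(-197123) = 394246)
u = -98746/32635 (u = (738 + 394246)/(115970 - 246510) = 394984/(-130540) = 394984*(-1/130540) = -98746/32635 ≈ -3.0258)
594276/(((265*155 + 95980)/(-175499 + u))) = 594276/(((265*155 + 95980)/(-175499 - 98746/32635))) = 594276/(((41075 + 95980)/(-5727508611/32635))) = 594276/((137055*(-32635/5727508611))) = 594276/(-1490929975/1909169537) = 594276*(-1909169537/1490929975) = -1134573635770212/1490929975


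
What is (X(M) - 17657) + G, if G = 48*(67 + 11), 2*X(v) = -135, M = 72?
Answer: -27961/2 ≈ -13981.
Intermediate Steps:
X(v) = -135/2 (X(v) = (1/2)*(-135) = -135/2)
G = 3744 (G = 48*78 = 3744)
(X(M) - 17657) + G = (-135/2 - 17657) + 3744 = -35449/2 + 3744 = -27961/2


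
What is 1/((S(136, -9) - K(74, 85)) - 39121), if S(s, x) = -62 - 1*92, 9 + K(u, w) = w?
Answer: -1/39351 ≈ -2.5412e-5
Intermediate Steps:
K(u, w) = -9 + w
S(s, x) = -154 (S(s, x) = -62 - 92 = -154)
1/((S(136, -9) - K(74, 85)) - 39121) = 1/((-154 - (-9 + 85)) - 39121) = 1/((-154 - 1*76) - 39121) = 1/((-154 - 76) - 39121) = 1/(-230 - 39121) = 1/(-39351) = -1/39351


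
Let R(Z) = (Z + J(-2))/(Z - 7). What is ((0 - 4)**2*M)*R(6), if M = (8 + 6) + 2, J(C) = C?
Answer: -1024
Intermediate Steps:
R(Z) = (-2 + Z)/(-7 + Z) (R(Z) = (Z - 2)/(Z - 7) = (-2 + Z)/(-7 + Z))
M = 16 (M = 14 + 2 = 16)
((0 - 4)**2*M)*R(6) = ((0 - 4)**2*16)*((-2 + 6)/(-7 + 6)) = ((-4)**2*16)*(4/(-1)) = (16*16)*(-1*4) = 256*(-4) = -1024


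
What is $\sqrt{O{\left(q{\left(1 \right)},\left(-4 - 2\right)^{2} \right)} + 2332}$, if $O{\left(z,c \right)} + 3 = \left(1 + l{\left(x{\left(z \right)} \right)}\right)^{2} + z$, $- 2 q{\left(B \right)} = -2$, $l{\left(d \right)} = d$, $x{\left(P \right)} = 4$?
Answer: $\sqrt{2355} \approx 48.528$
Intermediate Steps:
$q{\left(B \right)} = 1$ ($q{\left(B \right)} = \left(- \frac{1}{2}\right) \left(-2\right) = 1$)
$O{\left(z,c \right)} = 22 + z$ ($O{\left(z,c \right)} = -3 + \left(\left(1 + 4\right)^{2} + z\right) = -3 + \left(5^{2} + z\right) = -3 + \left(25 + z\right) = 22 + z$)
$\sqrt{O{\left(q{\left(1 \right)},\left(-4 - 2\right)^{2} \right)} + 2332} = \sqrt{\left(22 + 1\right) + 2332} = \sqrt{23 + 2332} = \sqrt{2355}$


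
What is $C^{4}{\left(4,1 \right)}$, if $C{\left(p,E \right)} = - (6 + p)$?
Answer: $10000$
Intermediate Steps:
$C{\left(p,E \right)} = -6 - p$
$C^{4}{\left(4,1 \right)} = \left(-6 - 4\right)^{4} = \left(-10\right)^{4} = 10000$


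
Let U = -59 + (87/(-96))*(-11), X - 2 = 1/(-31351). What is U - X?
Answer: -51196151/1003232 ≈ -51.031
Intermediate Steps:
X = 62701/31351 (X = 2 + 1/(-31351) = 2 - 1/31351 = 62701/31351 ≈ 2.0000)
U = -1569/32 (U = -59 + (87*(-1/96))*(-11) = -59 - 29/32*(-11) = -59 + 319/32 = -1569/32 ≈ -49.031)
U - X = -1569/32 - 1*62701/31351 = -1569/32 - 62701/31351 = -51196151/1003232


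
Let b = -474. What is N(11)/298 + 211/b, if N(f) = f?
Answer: -14416/35313 ≈ -0.40824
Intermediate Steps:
N(11)/298 + 211/b = 11/298 + 211/(-474) = 11*(1/298) + 211*(-1/474) = 11/298 - 211/474 = -14416/35313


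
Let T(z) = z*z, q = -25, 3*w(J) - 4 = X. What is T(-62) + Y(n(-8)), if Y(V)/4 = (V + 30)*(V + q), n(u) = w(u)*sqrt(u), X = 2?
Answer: 716 + 80*I*sqrt(2) ≈ 716.0 + 113.14*I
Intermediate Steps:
w(J) = 2 (w(J) = 4/3 + (1/3)*2 = 4/3 + 2/3 = 2)
n(u) = 2*sqrt(u)
T(z) = z**2
Y(V) = 4*(-25 + V)*(30 + V) (Y(V) = 4*((V + 30)*(V - 25)) = 4*((30 + V)*(-25 + V)) = 4*((-25 + V)*(30 + V)) = 4*(-25 + V)*(30 + V))
T(-62) + Y(n(-8)) = (-62)**2 + (-3000 + 4*(2*sqrt(-8))**2 + 20*(2*sqrt(-8))) = 3844 + (-3000 + 4*(2*(2*I*sqrt(2)))**2 + 20*(2*(2*I*sqrt(2)))) = 3844 + (-3000 + 4*(4*I*sqrt(2))**2 + 20*(4*I*sqrt(2))) = 3844 + (-3000 + 4*(-32) + 80*I*sqrt(2)) = 3844 + (-3000 - 128 + 80*I*sqrt(2)) = 3844 + (-3128 + 80*I*sqrt(2)) = 716 + 80*I*sqrt(2)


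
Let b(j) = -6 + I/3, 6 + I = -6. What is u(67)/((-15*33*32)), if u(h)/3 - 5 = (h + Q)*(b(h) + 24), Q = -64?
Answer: -47/5280 ≈ -0.0089015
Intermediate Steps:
I = -12 (I = -6 - 6 = -12)
b(j) = -10 (b(j) = -6 - 12/3 = -6 - 12*⅓ = -6 - 4 = -10)
u(h) = -2673 + 42*h (u(h) = 15 + 3*((h - 64)*(-10 + 24)) = 15 + 3*((-64 + h)*14) = 15 + 3*(-896 + 14*h) = 15 + (-2688 + 42*h) = -2673 + 42*h)
u(67)/((-15*33*32)) = (-2673 + 42*67)/((-15*33*32)) = (-2673 + 2814)/((-495*32)) = 141/(-15840) = 141*(-1/15840) = -47/5280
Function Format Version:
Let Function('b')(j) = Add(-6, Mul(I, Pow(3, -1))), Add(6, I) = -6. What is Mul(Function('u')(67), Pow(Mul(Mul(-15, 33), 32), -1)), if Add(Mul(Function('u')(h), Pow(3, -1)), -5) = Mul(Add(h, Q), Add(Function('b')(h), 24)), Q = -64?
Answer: Rational(-47, 5280) ≈ -0.0089015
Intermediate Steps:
I = -12 (I = Add(-6, -6) = -12)
Function('b')(j) = -10 (Function('b')(j) = Add(-6, Mul(-12, Pow(3, -1))) = Add(-6, Mul(-12, Rational(1, 3))) = Add(-6, -4) = -10)
Function('u')(h) = Add(-2673, Mul(42, h)) (Function('u')(h) = Add(15, Mul(3, Mul(Add(h, -64), Add(-10, 24)))) = Add(15, Mul(3, Mul(Add(-64, h), 14))) = Add(15, Mul(3, Add(-896, Mul(14, h)))) = Add(15, Add(-2688, Mul(42, h))) = Add(-2673, Mul(42, h)))
Mul(Function('u')(67), Pow(Mul(Mul(-15, 33), 32), -1)) = Mul(Add(-2673, Mul(42, 67)), Pow(Mul(Mul(-15, 33), 32), -1)) = Mul(Add(-2673, 2814), Pow(Mul(-495, 32), -1)) = Mul(141, Pow(-15840, -1)) = Mul(141, Rational(-1, 15840)) = Rational(-47, 5280)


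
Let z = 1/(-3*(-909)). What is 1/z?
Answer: 2727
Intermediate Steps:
z = 1/2727 ≈ 0.00036670
1/z = 1/(1/2727) = 2727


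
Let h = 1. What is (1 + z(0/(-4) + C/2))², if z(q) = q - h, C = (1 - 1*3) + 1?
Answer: ¼ ≈ 0.25000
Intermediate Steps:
C = -1 (C = (1 - 3) + 1 = -2 + 1 = -1)
z(q) = -1 + q (z(q) = q - 1*1 = q - 1 = -1 + q)
(1 + z(0/(-4) + C/2))² = (1 + (-1 + (0/(-4) - 1/2)))² = (1 + (-1 + (0*(-¼) - 1*½)))² = (1 + (-1 + (0 - ½)))² = (1 + (-1 - ½))² = (1 - 3/2)² = (-½)² = ¼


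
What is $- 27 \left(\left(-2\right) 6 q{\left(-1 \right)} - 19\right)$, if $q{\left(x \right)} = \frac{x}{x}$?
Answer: $837$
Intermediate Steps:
$q{\left(x \right)} = 1$
$- 27 \left(\left(-2\right) 6 q{\left(-1 \right)} - 19\right) = - 27 \left(\left(-2\right) 6 \cdot 1 - 19\right) = - 27 \left(\left(-12\right) 1 - 19\right) = - 27 \left(-12 - 19\right) = \left(-27\right) \left(-31\right) = 837$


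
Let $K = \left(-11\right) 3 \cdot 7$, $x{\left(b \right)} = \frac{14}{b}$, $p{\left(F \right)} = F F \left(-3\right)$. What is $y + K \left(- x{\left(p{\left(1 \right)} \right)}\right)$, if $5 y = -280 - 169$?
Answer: $- \frac{5839}{5} \approx -1167.8$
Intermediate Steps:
$p{\left(F \right)} = - 3 F^{2}$ ($p{\left(F \right)} = F^{2} \left(-3\right) = - 3 F^{2}$)
$y = - \frac{449}{5}$ ($y = \frac{-280 - 169}{5} = \frac{1}{5} \left(-449\right) = - \frac{449}{5} \approx -89.8$)
$K = -231$ ($K = \left(-33\right) 7 = -231$)
$y + K \left(- x{\left(p{\left(1 \right)} \right)}\right) = - \frac{449}{5} - 231 \left(- \frac{14}{\left(-3\right) 1^{2}}\right) = - \frac{449}{5} - 231 \left(- \frac{14}{\left(-3\right) 1}\right) = - \frac{449}{5} - 231 \left(- \frac{14}{-3}\right) = - \frac{449}{5} - 231 \left(- \frac{14 \left(-1\right)}{3}\right) = - \frac{449}{5} - 231 \left(\left(-1\right) \left(- \frac{14}{3}\right)\right) = - \frac{449}{5} - 1078 = - \frac{5839}{5}$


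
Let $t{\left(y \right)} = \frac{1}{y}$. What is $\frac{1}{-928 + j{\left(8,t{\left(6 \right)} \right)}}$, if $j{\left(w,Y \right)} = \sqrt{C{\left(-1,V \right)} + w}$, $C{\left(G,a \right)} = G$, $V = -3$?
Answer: $- \frac{928}{861177} - \frac{\sqrt{7}}{861177} \approx -0.0010807$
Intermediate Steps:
$j{\left(w,Y \right)} = \sqrt{-1 + w}$
$\frac{1}{-928 + j{\left(8,t{\left(6 \right)} \right)}} = \frac{1}{-928 + \sqrt{-1 + 8}} = \frac{1}{-928 + \sqrt{7}}$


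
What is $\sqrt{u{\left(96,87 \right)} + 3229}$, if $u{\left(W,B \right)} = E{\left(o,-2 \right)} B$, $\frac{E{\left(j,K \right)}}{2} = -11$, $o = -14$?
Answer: $\sqrt{1315} \approx 36.263$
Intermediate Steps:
$E{\left(j,K \right)} = -22$ ($E{\left(j,K \right)} = 2 \left(-11\right) = -22$)
$u{\left(W,B \right)} = - 22 B$
$\sqrt{u{\left(96,87 \right)} + 3229} = \sqrt{\left(-22\right) 87 + 3229} = \sqrt{-1914 + 3229} = \sqrt{1315}$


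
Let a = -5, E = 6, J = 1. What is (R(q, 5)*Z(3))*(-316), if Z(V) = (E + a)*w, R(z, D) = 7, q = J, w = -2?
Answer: 4424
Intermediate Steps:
q = 1
Z(V) = -2 (Z(V) = (6 - 5)*(-2) = 1*(-2) = -2)
(R(q, 5)*Z(3))*(-316) = (7*(-2))*(-316) = -14*(-316) = 4424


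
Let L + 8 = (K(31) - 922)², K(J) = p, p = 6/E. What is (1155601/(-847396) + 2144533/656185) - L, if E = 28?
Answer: -11575337871175768219/13623189334370 ≈ -8.4968e+5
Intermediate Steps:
p = 3/14 (p = 6/28 = 6*(1/28) = 3/14 ≈ 0.21429)
K(J) = 3/14
L = 166537457/196 (L = -8 + (3/14 - 922)² = -8 + (-12905/14)² = -8 + 166539025/196 = 166537457/196 ≈ 8.4968e+5)
(1155601/(-847396) + 2144533/656185) - L = (1155601/(-847396) + 2144533/656185) - 1*166537457/196 = (1155601*(-1/847396) + 2144533*(1/656185)) - 166537457/196 = (-1155601/847396 + 2144533/656185) - 166537457/196 = 1058980643883/556048544260 - 166537457/196 = -11575337871175768219/13623189334370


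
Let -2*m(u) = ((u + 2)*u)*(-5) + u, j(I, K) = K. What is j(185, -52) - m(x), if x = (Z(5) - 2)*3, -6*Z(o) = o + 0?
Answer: -1555/8 ≈ -194.38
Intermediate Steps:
Z(o) = -o/6 (Z(o) = -(o + 0)/6 = -o/6)
x = -17/2 (x = (-⅙*5 - 2)*3 = (-⅚ - 2)*3 = -17/6*3 = -17/2 ≈ -8.5000)
m(u) = -u/2 + 5*u*(2 + u)/2 (m(u) = -(((u + 2)*u)*(-5) + u)/2 = -(((2 + u)*u)*(-5) + u)/2 = -((u*(2 + u))*(-5) + u)/2 = -(-5*u*(2 + u) + u)/2 = -(u - 5*u*(2 + u))/2 = -u/2 + 5*u*(2 + u)/2)
j(185, -52) - m(x) = -52 - (-17)*(9 + 5*(-17/2))/(2*2) = -52 - (-17)*(9 - 85/2)/(2*2) = -52 - (-17)*(-67)/(2*2*2) = -52 - 1*1139/8 = -52 - 1139/8 = -1555/8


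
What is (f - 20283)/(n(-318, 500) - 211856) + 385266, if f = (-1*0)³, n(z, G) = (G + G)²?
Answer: 303645066021/788144 ≈ 3.8527e+5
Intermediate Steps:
n(z, G) = 4*G² (n(z, G) = (2*G)² = 4*G²)
f = 0 (f = 0³ = 0)
(f - 20283)/(n(-318, 500) - 211856) + 385266 = (0 - 20283)/(4*500² - 211856) + 385266 = -20283/(4*250000 - 211856) + 385266 = -20283/(1000000 - 211856) + 385266 = -20283/788144 + 385266 = 303645066021/788144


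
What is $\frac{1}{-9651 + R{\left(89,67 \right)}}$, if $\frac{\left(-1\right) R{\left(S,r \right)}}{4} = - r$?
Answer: $- \frac{1}{9383} \approx -0.00010658$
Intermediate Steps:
$R{\left(S,r \right)} = 4 r$ ($R{\left(S,r \right)} = - 4 \left(- r\right) = 4 r$)
$\frac{1}{-9651 + R{\left(89,67 \right)}} = \frac{1}{-9651 + 4 \cdot 67} = \frac{1}{-9651 + 268} = \frac{1}{-9383} = - \frac{1}{9383}$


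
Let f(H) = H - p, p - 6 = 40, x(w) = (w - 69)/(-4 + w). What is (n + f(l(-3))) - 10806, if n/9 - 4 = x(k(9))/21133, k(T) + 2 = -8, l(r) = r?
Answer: -3200930267/295862 ≈ -10819.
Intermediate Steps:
k(T) = -10 (k(T) = -2 - 8 = -10)
x(w) = (-69 + w)/(-4 + w)
n = 10651743/295862 (n = 36 + 9*(((-69 - 10)/(-4 - 10))/21133) = 36 + 9*((-79/(-14))*(1/21133)) = 36 + 9*(-1/14*(-79)*(1/21133)) = 36 + 9*((79/14)*(1/21133)) = 36 + 9*(79/295862) = 36 + 711/295862 = 10651743/295862 ≈ 36.002)
p = 46 (p = 6 + 40 = 46)
f(H) = -46 + H (f(H) = H - 1*46 = H - 46 = -46 + H)
(n + f(l(-3))) - 10806 = (10651743/295862 + (-46 - 3)) - 10806 = (10651743/295862 - 49) - 10806 = -3845495/295862 - 10806 = -3200930267/295862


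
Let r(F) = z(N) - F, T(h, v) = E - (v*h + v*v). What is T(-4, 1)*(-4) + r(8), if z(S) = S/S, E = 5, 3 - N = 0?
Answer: -39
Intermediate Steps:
N = 3 (N = 3 - 1*0 = 3 + 0 = 3)
z(S) = 1
T(h, v) = 5 - v**2 - h*v (T(h, v) = 5 - (v*h + v*v) = 5 - (h*v + v**2) = 5 - (v**2 + h*v) = 5 + (-v**2 - h*v) = 5 - v**2 - h*v)
r(F) = 1 - F
T(-4, 1)*(-4) + r(8) = (5 - 1*1**2 - 1*(-4)*1)*(-4) + (1 - 1*8) = (5 - 1*1 + 4)*(-4) + (1 - 8) = (5 - 1 + 4)*(-4) - 7 = 8*(-4) - 7 = -32 - 7 = -39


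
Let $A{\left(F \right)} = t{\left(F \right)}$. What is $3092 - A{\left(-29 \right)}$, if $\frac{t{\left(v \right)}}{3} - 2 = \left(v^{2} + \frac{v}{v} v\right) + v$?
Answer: $737$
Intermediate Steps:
$t{\left(v \right)} = 6 + 3 v^{2} + 6 v$ ($t{\left(v \right)} = 6 + 3 \left(\left(v^{2} + \frac{v}{v} v\right) + v\right) = 6 + 3 \left(\left(v^{2} + 1 v\right) + v\right) = 6 + 3 \left(\left(v^{2} + v\right) + v\right) = 6 + 3 \left(\left(v + v^{2}\right) + v\right) = 6 + 3 \left(v^{2} + 2 v\right) = 6 + \left(3 v^{2} + 6 v\right) = 6 + 3 v^{2} + 6 v$)
$A{\left(F \right)} = 6 + 3 F^{2} + 6 F$
$3092 - A{\left(-29 \right)} = 3092 - \left(6 + 3 \left(-29\right)^{2} + 6 \left(-29\right)\right) = 3092 - \left(6 + 3 \cdot 841 - 174\right) = 3092 - \left(6 + 2523 - 174\right) = 3092 - 2355 = 737$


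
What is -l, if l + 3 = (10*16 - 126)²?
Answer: -1153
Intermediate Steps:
l = 1153 (l = -3 + (10*16 - 126)² = -3 + (160 - 126)² = -3 + 34² = -3 + 1156 = 1153)
-l = -1*1153 = -1153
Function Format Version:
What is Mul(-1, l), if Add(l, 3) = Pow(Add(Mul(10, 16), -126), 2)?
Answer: -1153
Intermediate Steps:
l = 1153 (l = Add(-3, Pow(Add(Mul(10, 16), -126), 2)) = Add(-3, Pow(Add(160, -126), 2)) = Add(-3, Pow(34, 2)) = Add(-3, 1156) = 1153)
Mul(-1, l) = Mul(-1, 1153) = -1153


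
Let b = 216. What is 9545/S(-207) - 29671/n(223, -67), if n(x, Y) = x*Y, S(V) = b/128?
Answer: 2282590637/403407 ≈ 5658.3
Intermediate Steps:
S(V) = 27/16 (S(V) = 216/128 = 216*(1/128) = 27/16)
n(x, Y) = Y*x
9545/S(-207) - 29671/n(223, -67) = 9545/(27/16) - 29671/((-67*223)) = 9545*(16/27) - 29671/(-14941) = 152720/27 - 29671*(-1/14941) = 152720/27 + 29671/14941 = 2282590637/403407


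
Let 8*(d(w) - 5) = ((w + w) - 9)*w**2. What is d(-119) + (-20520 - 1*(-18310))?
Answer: -3515407/8 ≈ -4.3943e+5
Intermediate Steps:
d(w) = 5 + w**2*(-9 + 2*w)/8 (d(w) = 5 + (((w + w) - 9)*w**2)/8 = 5 + ((2*w - 9)*w**2)/8 = 5 + ((-9 + 2*w)*w**2)/8 = 5 + (w**2*(-9 + 2*w))/8 = 5 + w**2*(-9 + 2*w)/8)
d(-119) + (-20520 - 1*(-18310)) = (5 - 9/8*(-119)**2 + (1/4)*(-119)**3) + (-20520 - 1*(-18310)) = (5 - 9/8*14161 + (1/4)*(-1685159)) + (-20520 + 18310) = (5 - 127449/8 - 1685159/4) - 2210 = -3497727/8 - 2210 = -3515407/8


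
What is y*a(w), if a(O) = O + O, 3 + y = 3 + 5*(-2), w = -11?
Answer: 220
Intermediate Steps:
y = -10 (y = -3 + (3 + 5*(-2)) = -3 + (3 - 10) = -3 - 7 = -10)
a(O) = 2*O
y*a(w) = -20*(-11) = -10*(-22) = 220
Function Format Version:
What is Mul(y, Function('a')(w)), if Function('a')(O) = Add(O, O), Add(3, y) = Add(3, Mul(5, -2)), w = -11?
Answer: 220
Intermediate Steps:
y = -10 (y = Add(-3, Add(3, Mul(5, -2))) = Add(-3, Add(3, -10)) = Add(-3, -7) = -10)
Function('a')(O) = Mul(2, O)
Mul(y, Function('a')(w)) = Mul(-10, Mul(2, -11)) = Mul(-10, -22) = 220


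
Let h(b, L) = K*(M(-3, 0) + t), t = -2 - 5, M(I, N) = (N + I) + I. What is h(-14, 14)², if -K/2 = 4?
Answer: 10816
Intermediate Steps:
M(I, N) = N + 2*I (M(I, N) = (I + N) + I = N + 2*I)
K = -8 (K = -2*4 = -8)
t = -7
h(b, L) = 104 (h(b, L) = -8*((0 + 2*(-3)) - 7) = -8*((0 - 6) - 7) = -8*(-6 - 7) = -8*(-13) = 104)
h(-14, 14)² = 104² = 10816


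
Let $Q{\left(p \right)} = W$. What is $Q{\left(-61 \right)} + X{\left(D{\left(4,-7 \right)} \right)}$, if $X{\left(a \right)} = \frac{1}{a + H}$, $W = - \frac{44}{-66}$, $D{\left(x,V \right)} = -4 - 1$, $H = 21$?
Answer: $\frac{35}{48} \approx 0.72917$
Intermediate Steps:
$D{\left(x,V \right)} = -5$
$W = \frac{2}{3}$ ($W = \left(-44\right) \left(- \frac{1}{66}\right) = \frac{2}{3} \approx 0.66667$)
$Q{\left(p \right)} = \frac{2}{3}$
$X{\left(a \right)} = \frac{1}{21 + a}$ ($X{\left(a \right)} = \frac{1}{a + 21} = \frac{1}{21 + a}$)
$Q{\left(-61 \right)} + X{\left(D{\left(4,-7 \right)} \right)} = \frac{2}{3} + \frac{1}{21 - 5} = \frac{2}{3} + \frac{1}{16} = \frac{35}{48}$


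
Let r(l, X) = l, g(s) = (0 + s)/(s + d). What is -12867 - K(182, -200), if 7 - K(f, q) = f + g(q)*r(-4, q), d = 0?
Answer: -12696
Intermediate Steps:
g(s) = 1 (g(s) = (0 + s)/(s + 0) = s/s = 1)
K(f, q) = 11 - f (K(f, q) = 7 - (f + 1*(-4)) = 7 - (f - 4) = 7 - (-4 + f) = 7 + (4 - f) = 11 - f)
-12867 - K(182, -200) = -12867 - (11 - 1*182) = -12867 - (11 - 182) = -12867 - 1*(-171) = -12867 + 171 = -12696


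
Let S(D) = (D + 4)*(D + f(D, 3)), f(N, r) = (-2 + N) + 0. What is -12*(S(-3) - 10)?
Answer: 216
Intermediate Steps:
f(N, r) = -2 + N
S(D) = (-2 + 2*D)*(4 + D) (S(D) = (D + 4)*(D + (-2 + D)) = (4 + D)*(-2 + 2*D) = (-2 + 2*D)*(4 + D))
-12*(S(-3) - 10) = -12*((-8 + 2*(-3)² + 6*(-3)) - 10) = -12*((-8 + 2*9 - 18) - 10) = -12*((-8 + 18 - 18) - 10) = -12*(-8 - 10) = -12*(-18) = 216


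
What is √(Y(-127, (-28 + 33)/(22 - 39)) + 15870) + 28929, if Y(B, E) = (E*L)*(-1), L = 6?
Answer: 28929 + 6*√127415/17 ≈ 29055.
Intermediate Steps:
Y(B, E) = -6*E (Y(B, E) = (E*6)*(-1) = (6*E)*(-1) = -6*E)
√(Y(-127, (-28 + 33)/(22 - 39)) + 15870) + 28929 = √(-6*(-28 + 33)/(22 - 39) + 15870) + 28929 = √(-30/(-17) + 15870) + 28929 = √(-30*(-1)/17 + 15870) + 28929 = √(-6*(-5/17) + 15870) + 28929 = √(30/17 + 15870) + 28929 = √(269820/17) + 28929 = 6*√127415/17 + 28929 = 28929 + 6*√127415/17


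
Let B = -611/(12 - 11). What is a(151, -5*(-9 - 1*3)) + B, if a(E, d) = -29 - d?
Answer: -700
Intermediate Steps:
B = -611 (B = -611/1 = -611*1 = -611)
a(151, -5*(-9 - 1*3)) + B = (-29 - (-5)*(-9 - 1*3)) - 611 = (-29 - (-5)*(-9 - 3)) - 611 = (-29 - (-5)*(-12)) - 611 = (-29 - 1*60) - 611 = (-29 - 60) - 611 = -89 - 611 = -700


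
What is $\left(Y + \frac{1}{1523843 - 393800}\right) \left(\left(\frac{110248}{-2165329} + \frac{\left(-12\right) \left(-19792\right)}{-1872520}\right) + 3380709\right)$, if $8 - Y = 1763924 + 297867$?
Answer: $- \frac{3992142739875202960569211307324}{572737131187542555} \approx -6.9703 \cdot 10^{12}$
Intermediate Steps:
$Y = -2061783$ ($Y = 8 - \left(1763924 + 297867\right) = 8 - 2061791 = -2061783$)
$\left(Y + \frac{1}{1523843 - 393800}\right) \left(\left(\frac{110248}{-2165329} + \frac{\left(-12\right) \left(-19792\right)}{-1872520}\right) + 3380709\right) = \left(-2061783 + \frac{1}{1523843 - 393800}\right) \left(\left(\frac{110248}{-2165329} + \frac{\left(-12\right) \left(-19792\right)}{-1872520}\right) + 3380709\right) = \left(-2061783 + \frac{1}{1130043}\right) \left(\left(110248 \left(- \frac{1}{2165329}\right) + 237504 \left(- \frac{1}{1872520}\right)\right) + 3380709\right) = \left(-2061783 + \frac{1}{1130043}\right) \left(\left(- \frac{110248}{2165329} - \frac{29688}{234065}\right) + 3380709\right) = - \frac{2329903446668 \left(- \frac{90089485472}{506827732385} + 3380709\right)}{1130043} = \left(- \frac{2329903446668}{1130043}\right) \frac{1713436986234075493}{506827732385} = - \frac{3992142739875202960569211307324}{572737131187542555}$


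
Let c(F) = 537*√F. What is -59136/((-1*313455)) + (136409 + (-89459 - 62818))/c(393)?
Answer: 19712/104485 - 15868*√393/211041 ≈ -1.3019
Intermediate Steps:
-59136/((-1*313455)) + (136409 + (-89459 - 62818))/c(393) = -59136/((-1*313455)) + (136409 + (-89459 - 62818))/((537*√393)) = -59136/(-313455) + (136409 - 152277)*(√393/211041) = -59136*(-1/313455) - 15868*√393/211041 = 19712/104485 - 15868*√393/211041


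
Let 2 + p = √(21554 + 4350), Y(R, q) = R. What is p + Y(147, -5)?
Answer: 145 + 4*√1619 ≈ 305.95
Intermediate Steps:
p = -2 + 4*√1619 (p = -2 + √(21554 + 4350) = -2 + √25904 = -2 + 4*√1619 ≈ 158.95)
p + Y(147, -5) = (-2 + 4*√1619) + 147 = 145 + 4*√1619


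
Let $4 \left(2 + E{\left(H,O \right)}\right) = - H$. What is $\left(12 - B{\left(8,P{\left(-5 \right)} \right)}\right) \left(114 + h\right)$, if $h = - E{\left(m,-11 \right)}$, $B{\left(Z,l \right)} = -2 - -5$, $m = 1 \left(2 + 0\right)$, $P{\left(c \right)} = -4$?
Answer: $\frac{2097}{2} \approx 1048.5$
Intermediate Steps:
$m = 2$ ($m = 1 \cdot 2 = 2$)
$B{\left(Z,l \right)} = 3$ ($B{\left(Z,l \right)} = -2 + 5 = 3$)
$E{\left(H,O \right)} = -2 - \frac{H}{4}$ ($E{\left(H,O \right)} = -2 + \frac{\left(-1\right) H}{4} = -2 - \frac{H}{4}$)
$h = \frac{5}{2}$ ($h = - (-2 - \frac{1}{2}) = \left(-1\right) \left(- \frac{5}{2}\right) = \frac{5}{2} \approx 2.5$)
$\left(12 - B{\left(8,P{\left(-5 \right)} \right)}\right) \left(114 + h\right) = \left(12 - 3\right) \left(114 + \frac{5}{2}\right) = \left(12 - 3\right) \frac{233}{2} = 9 \cdot \frac{233}{2} = \frac{2097}{2}$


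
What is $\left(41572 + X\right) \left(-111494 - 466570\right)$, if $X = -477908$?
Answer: $252230133504$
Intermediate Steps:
$\left(41572 + X\right) \left(-111494 - 466570\right) = \left(41572 - 477908\right) \left(-111494 - 466570\right) = \left(-436336\right) \left(-578064\right) = 252230133504$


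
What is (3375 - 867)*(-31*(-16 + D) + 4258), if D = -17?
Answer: 13244748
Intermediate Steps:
(3375 - 867)*(-31*(-16 + D) + 4258) = (3375 - 867)*(-31*(-16 - 17) + 4258) = 2508*(-31*(-33) + 4258) = 2508*(1023 + 4258) = 2508*5281 = 13244748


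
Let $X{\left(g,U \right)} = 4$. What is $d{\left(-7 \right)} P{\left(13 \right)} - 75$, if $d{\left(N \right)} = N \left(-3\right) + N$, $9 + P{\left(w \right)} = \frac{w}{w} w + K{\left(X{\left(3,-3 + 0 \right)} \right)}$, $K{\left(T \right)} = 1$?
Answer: $-5$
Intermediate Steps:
$P{\left(w \right)} = -8 + w$ ($P{\left(w \right)} = -9 + \left(\frac{w}{w} w + 1\right) = -9 + \left(1 w + 1\right) = -9 + \left(w + 1\right) = -9 + \left(1 + w\right) = -8 + w$)
$d{\left(N \right)} = - 2 N$ ($d{\left(N \right)} = - 3 N + N = - 2 N$)
$d{\left(-7 \right)} P{\left(13 \right)} - 75 = \left(-2\right) \left(-7\right) \left(-8 + 13\right) - 75 = 14 \cdot 5 - 75 = 70 - 75 = -5$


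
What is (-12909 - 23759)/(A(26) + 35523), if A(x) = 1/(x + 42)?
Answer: -2493424/2415565 ≈ -1.0322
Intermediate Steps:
A(x) = 1/(42 + x)
(-12909 - 23759)/(A(26) + 35523) = (-12909 - 23759)/(1/(42 + 26) + 35523) = -36668/(1/68 + 35523) = -36668/2415565/68 = -36668*68/2415565 = -2493424/2415565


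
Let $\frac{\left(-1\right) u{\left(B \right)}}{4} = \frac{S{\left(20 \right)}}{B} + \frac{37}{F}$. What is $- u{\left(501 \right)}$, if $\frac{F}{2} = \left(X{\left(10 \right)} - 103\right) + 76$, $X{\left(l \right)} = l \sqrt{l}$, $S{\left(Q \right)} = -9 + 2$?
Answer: $\frac{993410}{135771} + \frac{740 \sqrt{10}}{271} \approx 15.952$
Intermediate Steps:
$S{\left(Q \right)} = -7$
$X{\left(l \right)} = l^{\frac{3}{2}}$
$F = -54 + 20 \sqrt{10}$ ($F = 2 \left(\left(10^{\frac{3}{2}} - 103\right) + 76\right) = 2 \left(\left(10 \sqrt{10} - 103\right) + 76\right) = 2 \left(\left(-103 + 10 \sqrt{10}\right) + 76\right) = 2 \left(-27 + 10 \sqrt{10}\right) = -54 + 20 \sqrt{10} \approx 9.2456$)
$u{\left(B \right)} = - \frac{148}{-54 + 20 \sqrt{10}} + \frac{28}{B}$ ($u{\left(B \right)} = - 4 \left(- \frac{7}{B} + \frac{37}{-54 + 20 \sqrt{10}}\right) = - \frac{148}{-54 + 20 \sqrt{10}} + \frac{28}{B}$)
$- u{\left(501 \right)} = - \frac{2 \left(378 - 140 \sqrt{10} + 37 \cdot 501\right)}{501 \left(27 - 10 \sqrt{10}\right)} = - \frac{2 \left(378 - 140 \sqrt{10} + 18537\right)}{501 \left(27 - 10 \sqrt{10}\right)} = - \frac{2 \left(18915 - 140 \sqrt{10}\right)}{501 \left(27 - 10 \sqrt{10}\right)}$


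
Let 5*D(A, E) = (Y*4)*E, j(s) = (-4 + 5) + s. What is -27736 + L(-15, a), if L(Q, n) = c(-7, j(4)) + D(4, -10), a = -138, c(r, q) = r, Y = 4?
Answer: -27775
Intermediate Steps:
j(s) = 1 + s
D(A, E) = 16*E/5 (D(A, E) = ((4*4)*E)/5 = (16*E)/5 = 16*E/5)
L(Q, n) = -39 (L(Q, n) = -7 + (16/5)*(-10) = -7 - 32 = -39)
-27736 + L(-15, a) = -27736 - 39 = -27775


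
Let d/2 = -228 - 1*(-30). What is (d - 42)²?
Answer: 191844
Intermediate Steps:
d = -396 (d = 2*(-228 - 1*(-30)) = 2*(-228 + 30) = 2*(-198) = -396)
(d - 42)² = (-396 - 42)² = (-438)² = 191844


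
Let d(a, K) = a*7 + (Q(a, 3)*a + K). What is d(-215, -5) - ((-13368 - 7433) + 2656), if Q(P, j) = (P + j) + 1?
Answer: 62000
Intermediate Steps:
Q(P, j) = 1 + P + j
d(a, K) = K + 7*a + a*(4 + a) (d(a, K) = a*7 + ((1 + a + 3)*a + K) = 7*a + ((4 + a)*a + K) = 7*a + (a*(4 + a) + K) = 7*a + (K + a*(4 + a)) = K + 7*a + a*(4 + a))
d(-215, -5) - ((-13368 - 7433) + 2656) = (-5 + (-215)² + 11*(-215)) - ((-13368 - 7433) + 2656) = (-5 + 46225 - 2365) - (-20801 + 2656) = 43855 - 1*(-18145) = 43855 + 18145 = 62000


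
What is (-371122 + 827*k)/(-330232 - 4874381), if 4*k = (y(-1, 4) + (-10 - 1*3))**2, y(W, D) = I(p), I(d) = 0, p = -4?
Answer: 70775/1095708 ≈ 0.064593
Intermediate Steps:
y(W, D) = 0
k = 169/4 (k = (0 + (-10 - 1*3))**2/4 = (0 + (-10 - 3))**2/4 = (0 - 13)**2/4 = (1/4)*(-13)**2 = (1/4)*169 = 169/4 ≈ 42.250)
(-371122 + 827*k)/(-330232 - 4874381) = (-371122 + 827*(169/4))/(-330232 - 4874381) = (-371122 + 139763/4)/(-5204613) = -1344725/4*(-1/5204613) = 70775/1095708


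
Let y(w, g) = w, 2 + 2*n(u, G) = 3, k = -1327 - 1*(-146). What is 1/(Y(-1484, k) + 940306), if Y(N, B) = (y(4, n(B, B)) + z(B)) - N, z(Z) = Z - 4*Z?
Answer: 1/945337 ≈ 1.0578e-6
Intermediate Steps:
k = -1181 (k = -1327 + 146 = -1181)
n(u, G) = ½ (n(u, G) = -1 + (½)*3 = -1 + 3/2 = ½)
z(Z) = -3*Z
Y(N, B) = 4 - N - 3*B (Y(N, B) = (4 - 3*B) - N = 4 - N - 3*B)
1/(Y(-1484, k) + 940306) = 1/((4 - 1*(-1484) - 3*(-1181)) + 940306) = 1/((4 + 1484 + 3543) + 940306) = 1/(5031 + 940306) = 1/945337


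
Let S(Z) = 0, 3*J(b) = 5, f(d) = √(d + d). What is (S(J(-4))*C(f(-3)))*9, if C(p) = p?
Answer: 0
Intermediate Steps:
f(d) = √2*√d (f(d) = √(2*d) = √2*√d)
J(b) = 5/3 (J(b) = (⅓)*5 = 5/3)
(S(J(-4))*C(f(-3)))*9 = (0*(√2*√(-3)))*9 = (0*(√2*(I*√3)))*9 = (0*(I*√6))*9 = 0*9 = 0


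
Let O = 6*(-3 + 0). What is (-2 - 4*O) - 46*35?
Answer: -1540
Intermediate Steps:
O = -18 (O = 6*(-3) = -18)
(-2 - 4*O) - 46*35 = (-2 - 4*(-18)) - 46*35 = (-2 + 72) - 1610 = 70 - 1610 = -1540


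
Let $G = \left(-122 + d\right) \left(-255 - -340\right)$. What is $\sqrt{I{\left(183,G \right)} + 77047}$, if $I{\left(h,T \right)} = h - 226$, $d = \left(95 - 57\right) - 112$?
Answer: $6 \sqrt{2139} \approx 277.5$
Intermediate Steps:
$d = -74$ ($d = 38 - 112 = -74$)
$G = -16660$ ($G = \left(-122 - 74\right) \left(-255 - -340\right) = - 196 \left(-255 + 340\right) = \left(-196\right) 85 = -16660$)
$I{\left(h,T \right)} = -226 + h$
$\sqrt{I{\left(183,G \right)} + 77047} = \sqrt{\left(-226 + 183\right) + 77047} = \sqrt{-43 + 77047} = \sqrt{77004} = 6 \sqrt{2139}$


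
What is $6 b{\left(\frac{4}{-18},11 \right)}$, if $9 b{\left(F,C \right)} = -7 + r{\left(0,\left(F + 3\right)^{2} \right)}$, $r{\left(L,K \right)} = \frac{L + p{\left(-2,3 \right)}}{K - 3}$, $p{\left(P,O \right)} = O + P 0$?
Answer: $- \frac{2431}{573} \approx -4.2426$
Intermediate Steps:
$p{\left(P,O \right)} = O$ ($p{\left(P,O \right)} = O + 0 = O$)
$r{\left(L,K \right)} = \frac{3 + L}{-3 + K}$ ($r{\left(L,K \right)} = \frac{L + 3}{K - 3} = \frac{3 + L}{-3 + K}$)
$b{\left(F,C \right)} = - \frac{7}{9} + \frac{1}{3 \left(-3 + \left(3 + F\right)^{2}\right)}$ ($b{\left(F,C \right)} = \frac{-7 + \frac{3 + 0}{-3 + \left(F + 3\right)^{2}}}{9} = \frac{-7 + \frac{1}{-3 + \left(3 + F\right)^{2}} \cdot 3}{9} = \frac{-7 + \frac{3}{-3 + \left(3 + F\right)^{2}}}{9} = - \frac{7}{9} + \frac{1}{3 \left(-3 + \left(3 + F\right)^{2}\right)}$)
$6 b{\left(\frac{4}{-18},11 \right)} = 6 \frac{24 - 7 \left(3 + \frac{4}{-18}\right)^{2}}{9 \left(-3 + \left(3 + \frac{4}{-18}\right)^{2}\right)} = 6 \frac{24 - 7 \left(3 + 4 \left(- \frac{1}{18}\right)\right)^{2}}{9 \left(-3 + \left(3 + 4 \left(- \frac{1}{18}\right)\right)^{2}\right)} = 6 \frac{24 - 7 \left(3 - \frac{2}{9}\right)^{2}}{9 \left(-3 + \left(3 - \frac{2}{9}\right)^{2}\right)} = 6 \frac{24 - 7 \left(\frac{25}{9}\right)^{2}}{9 \left(-3 + \left(\frac{25}{9}\right)^{2}\right)} = 6 \frac{24 - \frac{4375}{81}}{9 \left(-3 + \frac{625}{81}\right)} = 6 \frac{24 - \frac{4375}{81}}{9 \cdot \frac{382}{81}} = 6 \cdot \frac{1}{9} \cdot \frac{81}{382} \left(- \frac{2431}{81}\right) = 6 \left(- \frac{2431}{3438}\right) = - \frac{2431}{573}$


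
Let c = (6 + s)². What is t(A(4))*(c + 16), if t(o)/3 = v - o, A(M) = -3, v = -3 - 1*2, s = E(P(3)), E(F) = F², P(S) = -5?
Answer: -5862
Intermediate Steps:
s = 25 (s = (-5)² = 25)
v = -5 (v = -3 - 2 = -5)
c = 961 (c = (6 + 25)² = 31² = 961)
t(o) = -15 - 3*o (t(o) = 3*(-5 - o) = -15 - 3*o)
t(A(4))*(c + 16) = (-15 - 3*(-3))*(961 + 16) = (-15 + 9)*977 = -6*977 = -5862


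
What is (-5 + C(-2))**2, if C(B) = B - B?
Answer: 25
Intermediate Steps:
C(B) = 0
(-5 + C(-2))**2 = (-5 + 0)**2 = (-5)**2 = 25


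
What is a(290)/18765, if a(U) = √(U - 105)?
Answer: √185/18765 ≈ 0.00072483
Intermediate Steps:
a(U) = √(-105 + U)
a(290)/18765 = √(-105 + 290)/18765 = √185*(1/18765) = √185/18765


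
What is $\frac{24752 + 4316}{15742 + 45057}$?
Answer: $\frac{29068}{60799} \approx 0.4781$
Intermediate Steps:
$\frac{24752 + 4316}{15742 + 45057} = \frac{29068}{60799}$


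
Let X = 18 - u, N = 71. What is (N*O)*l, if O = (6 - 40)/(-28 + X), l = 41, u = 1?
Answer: 98974/11 ≈ 8997.6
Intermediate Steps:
X = 17 (X = 18 - 1*1 = 18 - 1 = 17)
O = 34/11 (O = (6 - 40)/(-28 + 17) = -34/(-11) = -34*(-1/11) = 34/11 ≈ 3.0909)
(N*O)*l = (71*(34/11))*41 = (2414/11)*41 = 98974/11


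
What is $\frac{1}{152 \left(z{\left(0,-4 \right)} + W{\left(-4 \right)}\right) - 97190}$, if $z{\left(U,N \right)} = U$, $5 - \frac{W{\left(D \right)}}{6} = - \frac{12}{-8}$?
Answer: $- \frac{1}{93998} \approx -1.0639 \cdot 10^{-5}$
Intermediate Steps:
$W{\left(D \right)} = 21$ ($W{\left(D \right)} = 30 - 6 \left(- \frac{12}{-8}\right) = 30 - 6 \left(\left(-12\right) \left(- \frac{1}{8}\right)\right) = 30 - 9 = 21$)
$\frac{1}{152 \left(z{\left(0,-4 \right)} + W{\left(-4 \right)}\right) - 97190} = \frac{1}{152 \left(0 + 21\right) - 97190} = \frac{1}{152 \cdot 21 - 97190} = \frac{1}{3192 - 97190} = \frac{1}{-93998} = - \frac{1}{93998}$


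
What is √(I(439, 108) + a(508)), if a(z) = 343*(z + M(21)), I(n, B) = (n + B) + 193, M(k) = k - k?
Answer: 2*√43746 ≈ 418.31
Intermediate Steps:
M(k) = 0
I(n, B) = 193 + B + n (I(n, B) = (B + n) + 193 = 193 + B + n)
a(z) = 343*z (a(z) = 343*(z + 0) = 343*z)
√(I(439, 108) + a(508)) = √((193 + 108 + 439) + 343*508) = √(740 + 174244) = √174984 = 2*√43746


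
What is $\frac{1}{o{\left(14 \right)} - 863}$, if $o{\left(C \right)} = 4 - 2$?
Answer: $- \frac{1}{861} \approx -0.0011614$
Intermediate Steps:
$o{\left(C \right)} = 2$ ($o{\left(C \right)} = 4 - 2 = 2$)
$\frac{1}{o{\left(14 \right)} - 863} = \frac{1}{2 - 863} = \frac{1}{-861} = - \frac{1}{861}$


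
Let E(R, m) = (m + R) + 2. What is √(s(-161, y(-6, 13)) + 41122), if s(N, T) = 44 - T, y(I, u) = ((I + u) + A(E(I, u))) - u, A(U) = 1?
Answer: √41171 ≈ 202.91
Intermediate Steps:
E(R, m) = 2 + R + m (E(R, m) = (R + m) + 2 = 2 + R + m)
y(I, u) = 1 + I (y(I, u) = ((I + u) + 1) - u = (1 + I + u) - u = 1 + I)
√(s(-161, y(-6, 13)) + 41122) = √((44 - (1 - 6)) + 41122) = √((44 - 1*(-5)) + 41122) = √((44 + 5) + 41122) = √(49 + 41122) = √41171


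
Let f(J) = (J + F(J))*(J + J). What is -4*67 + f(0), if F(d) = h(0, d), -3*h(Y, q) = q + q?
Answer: -268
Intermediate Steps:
h(Y, q) = -2*q/3 (h(Y, q) = -(q + q)/3 = -2*q/3)
F(d) = -2*d/3
f(J) = 2*J**2/3 (f(J) = (J - 2*J/3)*(J + J) = (J/3)*(2*J) = 2*J**2/3)
-4*67 + f(0) = -4*67 + (2/3)*0**2 = -268 + (2/3)*0 = -268 + 0 = -268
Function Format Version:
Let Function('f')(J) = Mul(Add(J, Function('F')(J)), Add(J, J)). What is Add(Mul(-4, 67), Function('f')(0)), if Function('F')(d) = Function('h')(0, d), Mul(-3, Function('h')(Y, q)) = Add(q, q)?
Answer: -268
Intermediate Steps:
Function('h')(Y, q) = Mul(Rational(-2, 3), q) (Function('h')(Y, q) = Mul(Rational(-1, 3), Add(q, q)) = Mul(Rational(-1, 3), Mul(2, q)) = Mul(Rational(-2, 3), q))
Function('F')(d) = Mul(Rational(-2, 3), d)
Function('f')(J) = Mul(Rational(2, 3), Pow(J, 2)) (Function('f')(J) = Mul(Add(J, Mul(Rational(-2, 3), J)), Add(J, J)) = Mul(Mul(Rational(1, 3), J), Mul(2, J)) = Mul(Rational(2, 3), Pow(J, 2)))
Add(Mul(-4, 67), Function('f')(0)) = Add(Mul(-4, 67), Mul(Rational(2, 3), Pow(0, 2))) = Add(-268, Mul(Rational(2, 3), 0)) = Add(-268, 0) = -268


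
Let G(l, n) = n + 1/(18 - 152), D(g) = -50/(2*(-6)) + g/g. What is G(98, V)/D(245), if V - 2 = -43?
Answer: -16485/2077 ≈ -7.9369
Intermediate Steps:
V = -41 (V = 2 - 43 = -41)
D(g) = 31/6 (D(g) = -50/(-12) + 1 = -50*(-1/12) + 1 = 25/6 + 1 = 31/6)
G(l, n) = -1/134 + n (G(l, n) = n + 1/(-134) = n - 1/134 = -1/134 + n)
G(98, V)/D(245) = (-1/134 - 41)/(31/6) = -5495/134*6/31 = -16485/2077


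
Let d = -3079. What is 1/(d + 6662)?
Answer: 1/3583 ≈ 0.00027910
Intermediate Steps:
1/(d + 6662) = 1/(-3079 + 6662) = 1/3583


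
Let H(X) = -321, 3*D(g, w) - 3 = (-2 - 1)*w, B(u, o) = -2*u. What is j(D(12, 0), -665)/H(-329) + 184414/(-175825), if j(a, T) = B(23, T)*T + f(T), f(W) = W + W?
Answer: -5203836394/56439825 ≈ -92.202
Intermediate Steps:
D(g, w) = 1 - w (D(g, w) = 1 + ((-2 - 1)*w)/3 = 1 + (-3*w)/3 = 1 - w)
f(W) = 2*W
j(a, T) = -44*T (j(a, T) = (-2*23)*T + 2*T = -46*T + 2*T = -44*T)
j(D(12, 0), -665)/H(-329) + 184414/(-175825) = -44*(-665)/(-321) + 184414/(-175825) = 29260*(-1/321) + 184414*(-1/175825) = -29260/321 - 184414/175825 = -5203836394/56439825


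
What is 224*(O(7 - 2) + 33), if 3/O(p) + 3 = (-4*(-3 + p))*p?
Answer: 317184/43 ≈ 7376.4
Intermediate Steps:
O(p) = 3/(-3 + p*(12 - 4*p)) (O(p) = 3/(-3 + (-4*(-3 + p))*p) = 3/(-3 + (12 - 4*p)*p) = 3/(-3 + p*(12 - 4*p)))
224*(O(7 - 2) + 33) = 224*(-3/(3 - 12*(7 - 2) + 4*(7 - 2)**2) + 33) = 224*(-3/(3 - 12*5 + 4*5**2) + 33) = 224*(-3/(3 - 60 + 4*25) + 33) = 224*(-3/(3 - 60 + 100) + 33) = 224*(-3/43 + 33) = 224*(1416/43) = 317184/43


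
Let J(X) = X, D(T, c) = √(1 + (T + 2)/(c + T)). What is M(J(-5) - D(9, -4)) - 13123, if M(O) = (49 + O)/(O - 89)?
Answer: -144896217/11041 + 138*√5/11041 ≈ -13123.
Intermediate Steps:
D(T, c) = √(1 + (2 + T)/(T + c))
M(O) = (49 + O)/(-89 + O)
M(J(-5) - D(9, -4)) - 13123 = (49 + (-5 - √((2 - 4 + 2*9)/(9 - 4))))/(-89 + (-5 - √((2 - 4 + 2*9)/(9 - 4)))) - 13123 = (49 + (-5 - √((2 - 4 + 18)/5)))/(-89 + (-5 - √((2 - 4 + 18)/5))) - 13123 = (49 + (-5 - √((⅕)*16)))/(-89 + (-5 - √((⅕)*16))) - 13123 = (49 + (-5 - √(16/5)))/(-89 + (-5 - √(16/5))) - 13123 = (49 + (-5 - 4*√5/5))/(-89 + (-5 - 4*√5/5)) - 13123 = (44 - 4*√5/5)/(-94 - 4*√5/5) - 13123 = -13123 + (44 - 4*√5/5)/(-94 - 4*√5/5)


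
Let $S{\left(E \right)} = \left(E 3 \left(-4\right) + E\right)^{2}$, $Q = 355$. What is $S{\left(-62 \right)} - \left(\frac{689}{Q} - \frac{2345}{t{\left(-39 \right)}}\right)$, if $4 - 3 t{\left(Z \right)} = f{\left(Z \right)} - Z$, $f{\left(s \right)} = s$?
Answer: $\frac{662970749}{1420} \approx 4.6688 \cdot 10^{5}$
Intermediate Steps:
$t{\left(Z \right)} = \frac{4}{3}$ ($t{\left(Z \right)} = \frac{4}{3} - \frac{Z - Z}{3} = \frac{4}{3} - 0 = \frac{4}{3} + 0 = \frac{4}{3}$)
$S{\left(E \right)} = 121 E^{2}$ ($S{\left(E \right)} = \left(3 E \left(-4\right) + E\right)^{2} = \left(- 12 E + E\right)^{2} = \left(- 11 E\right)^{2} = 121 E^{2}$)
$S{\left(-62 \right)} - \left(\frac{689}{Q} - \frac{2345}{t{\left(-39 \right)}}\right) = 121 \left(-62\right)^{2} - \left(\frac{689}{355} - \frac{2345}{\frac{4}{3}}\right) = 121 \cdot 3844 - \left(689 \cdot \frac{1}{355} - \frac{7035}{4}\right) = 465124 - \left(\frac{689}{355} - \frac{7035}{4}\right) = 465124 - - \frac{2494669}{1420} = 465124 + \frac{2494669}{1420} = \frac{662970749}{1420}$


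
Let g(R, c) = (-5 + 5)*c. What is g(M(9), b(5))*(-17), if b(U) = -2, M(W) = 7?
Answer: 0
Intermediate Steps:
g(R, c) = 0 (g(R, c) = 0*c = 0)
g(M(9), b(5))*(-17) = 0*(-17) = 0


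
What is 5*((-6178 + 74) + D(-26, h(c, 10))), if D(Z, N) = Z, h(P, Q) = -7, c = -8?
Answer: -30650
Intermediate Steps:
5*((-6178 + 74) + D(-26, h(c, 10))) = 5*((-6178 + 74) - 26) = 5*(-6104 - 26) = 5*(-6130) = -30650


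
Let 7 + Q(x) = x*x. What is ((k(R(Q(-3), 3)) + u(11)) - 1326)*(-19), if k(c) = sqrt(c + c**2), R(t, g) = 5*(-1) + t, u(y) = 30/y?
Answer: 276564/11 - 19*sqrt(6) ≈ 25096.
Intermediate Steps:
Q(x) = -7 + x**2 (Q(x) = -7 + x*x = -7 + x**2)
R(t, g) = -5 + t
((k(R(Q(-3), 3)) + u(11)) - 1326)*(-19) = ((sqrt((-5 + (-7 + (-3)**2))*(1 + (-5 + (-7 + (-3)**2)))) + 30/11) - 1326)*(-19) = ((sqrt((-5 + (-7 + 9))*(1 + (-5 + (-7 + 9)))) + 30*(1/11)) - 1326)*(-19) = ((sqrt((-5 + 2)*(1 + (-5 + 2))) + 30/11) - 1326)*(-19) = ((sqrt(-3*(1 - 3)) + 30/11) - 1326)*(-19) = ((sqrt(-3*(-2)) + 30/11) - 1326)*(-19) = ((sqrt(6) + 30/11) - 1326)*(-19) = ((30/11 + sqrt(6)) - 1326)*(-19) = (-14556/11 + sqrt(6))*(-19) = 276564/11 - 19*sqrt(6)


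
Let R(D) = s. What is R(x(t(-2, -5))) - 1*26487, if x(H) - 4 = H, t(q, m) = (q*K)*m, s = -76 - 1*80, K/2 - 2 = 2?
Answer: -26643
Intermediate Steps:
K = 8 (K = 4 + 2*2 = 4 + 4 = 8)
s = -156 (s = -76 - 80 = -156)
t(q, m) = 8*m*q (t(q, m) = (q*8)*m = (8*q)*m = 8*m*q)
x(H) = 4 + H
R(D) = -156
R(x(t(-2, -5))) - 1*26487 = -156 - 1*26487 = -156 - 26487 = -26643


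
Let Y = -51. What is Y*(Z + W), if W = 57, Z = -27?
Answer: -1530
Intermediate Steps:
Y*(Z + W) = -51*(-27 + 57) = -51*30 = -1530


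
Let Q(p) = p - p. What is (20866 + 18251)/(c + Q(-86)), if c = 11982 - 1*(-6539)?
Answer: 39117/18521 ≈ 2.1120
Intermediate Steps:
Q(p) = 0
c = 18521 (c = 11982 + 6539 = 18521)
(20866 + 18251)/(c + Q(-86)) = (20866 + 18251)/(18521 + 0) = 39117/18521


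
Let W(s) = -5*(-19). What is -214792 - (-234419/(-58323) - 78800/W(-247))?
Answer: -237104245985/1108137 ≈ -2.1397e+5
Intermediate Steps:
W(s) = 95
-214792 - (-234419/(-58323) - 78800/W(-247)) = -214792 - (-234419/(-58323) - 78800/95) = -214792 - (-234419*(-1/58323) - 78800*1/95) = -214792 - (234419/58323 - 15760/19) = -214792 - 1*(-914716519/1108137) = -214792 + 914716519/1108137 = -237104245985/1108137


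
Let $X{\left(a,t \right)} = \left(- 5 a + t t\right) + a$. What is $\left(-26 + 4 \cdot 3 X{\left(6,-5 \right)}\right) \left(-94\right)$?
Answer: $1316$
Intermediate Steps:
$X{\left(a,t \right)} = t^{2} - 4 a$ ($X{\left(a,t \right)} = \left(- 5 a + t^{2}\right) + a = \left(t^{2} - 5 a\right) + a = t^{2} - 4 a$)
$\left(-26 + 4 \cdot 3 X{\left(6,-5 \right)}\right) \left(-94\right) = \left(-26 + 4 \cdot 3 \left(\left(-5\right)^{2} - 24\right)\right) \left(-94\right) = \left(-26 + 12 \left(25 - 24\right)\right) \left(-94\right) = \left(-26 + 12 \cdot 1\right) \left(-94\right) = \left(-26 + 12\right) \left(-94\right) = \left(-14\right) \left(-94\right) = 1316$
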